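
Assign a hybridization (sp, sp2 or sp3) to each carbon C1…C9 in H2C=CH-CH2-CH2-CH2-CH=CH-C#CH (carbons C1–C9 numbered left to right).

C1 sp2, C2 sp2, C3 sp3, C4 sp3, C5 sp3, C6 sp2, C7 sp2, C8 sp, C9 sp

C1: 3 σ bonds, plus one π bond; 3 regions of electron density → sp2.
C2 is sp2: 3 σ bonds, plus one π bond, 3 electron-density regions.
C3 is sp3: 4 σ bonds, 4 electron-density regions.
C4 — 4 σ bonds. Steric number 4, so sp3.
C5 has 4 σ bonds: steric number 4 → sp3.
C6 carries 3 σ bonds, plus one π bond, giving a steric number of 3, so it is sp2.
C7 carries 3 σ bonds, plus one π bond, giving a steric number of 3, so it is sp2.
C8: 2 σ bonds, plus two π bonds — 2 electron domains, sp.
C9: 2 σ bonds, plus two π bonds — 2 electron domains, sp.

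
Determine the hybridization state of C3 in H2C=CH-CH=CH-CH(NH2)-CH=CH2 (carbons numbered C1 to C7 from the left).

sp²

C3 (3 σ bonds, plus one π bond) has steric number 3: sp2.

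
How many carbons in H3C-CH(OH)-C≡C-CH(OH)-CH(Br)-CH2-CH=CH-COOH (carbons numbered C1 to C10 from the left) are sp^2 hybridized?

C1: sp3
C2: sp3
C3: sp
C4: sp
C5: sp3
C6: sp3
C7: sp3
C8: sp2 ✓
C9: sp2 ✓
C10: sp2 ✓
C8, C9, C10 → 3 sp2 carbons.

3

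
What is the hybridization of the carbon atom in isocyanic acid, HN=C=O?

sp

The carbon atom has 2 σ bonds, plus two π bonds: steric number 2 → sp.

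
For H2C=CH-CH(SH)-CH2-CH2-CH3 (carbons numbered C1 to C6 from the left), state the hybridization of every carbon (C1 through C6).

C1 sp2, C2 sp2, C3 sp3, C4 sp3, C5 sp3, C6 sp3

C1 — 3 σ bonds, plus one π bond. Steric number 3, so sp2.
C2 has 3 σ bonds, plus one π bond: steric number 3 → sp2.
C3 has 4 σ bonds: steric number 4 → sp3.
C4 (4 σ bonds) has steric number 4: sp3.
C5 (4 σ bonds) has steric number 4: sp3.
C6: 4 σ bonds — 4 electron domains, sp3.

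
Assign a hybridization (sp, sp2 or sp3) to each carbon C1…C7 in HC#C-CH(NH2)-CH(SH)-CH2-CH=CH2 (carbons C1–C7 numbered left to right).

C1 has 2 σ bonds, plus two π bonds: steric number 2 → sp.
C2: 2 σ bonds, plus two π bonds; 2 regions of electron density → sp.
C3: 4 σ bonds; 4 regions of electron density → sp3.
C4 carries 4 σ bonds, giving a steric number of 4, so it is sp3.
C5 carries 4 σ bonds, giving a steric number of 4, so it is sp3.
C6 is sp2: 3 σ bonds, plus one π bond, 3 electron-density regions.
C7 (3 σ bonds, plus one π bond) has steric number 3: sp2.

C1 sp, C2 sp, C3 sp3, C4 sp3, C5 sp3, C6 sp2, C7 sp2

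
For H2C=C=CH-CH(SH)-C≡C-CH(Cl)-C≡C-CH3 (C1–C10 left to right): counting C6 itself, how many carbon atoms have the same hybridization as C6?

5

C6 is sp (two π bonds).
C1: sp2
C2: sp ✓
C3: sp2
C4: sp3
C5: sp ✓
C6: sp ✓
C7: sp3
C8: sp ✓
C9: sp ✓
C10: sp3
5 carbons are sp.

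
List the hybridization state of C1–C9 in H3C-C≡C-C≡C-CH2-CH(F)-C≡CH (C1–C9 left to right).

C1 sp3, C2 sp, C3 sp, C4 sp, C5 sp, C6 sp3, C7 sp3, C8 sp, C9 sp

C1 (4 σ bonds) has steric number 4: sp3.
C2: 2 σ bonds, plus two π bonds — 2 electron domains, sp.
C3: 2 σ bonds, plus two π bonds; 2 regions of electron density → sp.
C4 — 2 σ bonds, plus two π bonds. Steric number 2, so sp.
C5 has 2 σ bonds, plus two π bonds: steric number 2 → sp.
C6: 4 σ bonds; 4 regions of electron density → sp3.
C7 — 4 σ bonds. Steric number 4, so sp3.
C8 has 2 σ bonds, plus two π bonds: steric number 2 → sp.
C9 carries 2 σ bonds, plus two π bonds, giving a steric number of 2, so it is sp.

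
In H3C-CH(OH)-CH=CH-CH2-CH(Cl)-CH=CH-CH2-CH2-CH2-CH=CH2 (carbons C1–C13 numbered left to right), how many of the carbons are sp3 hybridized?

C1: sp3 ✓
C2: sp3 ✓
C3: sp2
C4: sp2
C5: sp3 ✓
C6: sp3 ✓
C7: sp2
C8: sp2
C9: sp3 ✓
C10: sp3 ✓
C11: sp3 ✓
C12: sp2
C13: sp2
C1, C2, C5, C6, C9, C10, C11 → 7 sp3 carbons.

7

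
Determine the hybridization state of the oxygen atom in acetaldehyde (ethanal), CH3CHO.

The oxygen atom: 1 σ bond and 2 lone pairs, plus one π bond — 3 electron domains, sp2.

sp2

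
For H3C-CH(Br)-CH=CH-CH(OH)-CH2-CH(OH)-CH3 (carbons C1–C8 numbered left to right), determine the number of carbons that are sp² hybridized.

C1: sp3
C2: sp3
C3: sp2 ✓
C4: sp2 ✓
C5: sp3
C6: sp3
C7: sp3
C8: sp3
C3, C4 → 2 sp2 carbons.

2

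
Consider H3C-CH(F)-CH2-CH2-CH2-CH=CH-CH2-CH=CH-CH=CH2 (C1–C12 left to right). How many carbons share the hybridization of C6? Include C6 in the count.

C6 is sp2 (one π bond).
C1: sp3
C2: sp3
C3: sp3
C4: sp3
C5: sp3
C6: sp2 ✓
C7: sp2 ✓
C8: sp3
C9: sp2 ✓
C10: sp2 ✓
C11: sp2 ✓
C12: sp2 ✓
6 carbons are sp2.

6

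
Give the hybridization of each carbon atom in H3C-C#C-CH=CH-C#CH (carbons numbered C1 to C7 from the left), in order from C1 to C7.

C1: 4 σ bonds — 4 electron domains, sp3.
C2: 2 σ bonds, plus two π bonds; 2 regions of electron density → sp.
C3 carries 2 σ bonds, plus two π bonds, giving a steric number of 2, so it is sp.
C4 (3 σ bonds, plus one π bond) has steric number 3: sp2.
C5: 3 σ bonds, plus one π bond; 3 regions of electron density → sp2.
C6 (2 σ bonds, plus two π bonds) has steric number 2: sp.
C7 — 2 σ bonds, plus two π bonds. Steric number 2, so sp.

C1 sp3, C2 sp, C3 sp, C4 sp2, C5 sp2, C6 sp, C7 sp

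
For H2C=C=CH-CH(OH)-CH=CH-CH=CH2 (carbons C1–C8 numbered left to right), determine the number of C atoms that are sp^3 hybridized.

C1: sp2
C2: sp
C3: sp2
C4: sp3 ✓
C5: sp2
C6: sp2
C7: sp2
C8: sp2
C4 → 1 sp3 carbon.

1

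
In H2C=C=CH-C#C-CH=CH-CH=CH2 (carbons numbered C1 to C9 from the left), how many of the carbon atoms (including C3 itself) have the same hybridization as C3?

C3 is sp2 (one π bond).
C1: sp2 ✓
C2: sp
C3: sp2 ✓
C4: sp
C5: sp
C6: sp2 ✓
C7: sp2 ✓
C8: sp2 ✓
C9: sp2 ✓
6 carbons are sp2.

6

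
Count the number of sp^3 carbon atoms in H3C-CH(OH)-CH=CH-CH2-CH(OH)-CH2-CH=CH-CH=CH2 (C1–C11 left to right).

C1: sp3 ✓
C2: sp3 ✓
C3: sp2
C4: sp2
C5: sp3 ✓
C6: sp3 ✓
C7: sp3 ✓
C8: sp2
C9: sp2
C10: sp2
C11: sp2
C1, C2, C5, C6, C7 → 5 sp3 carbons.

5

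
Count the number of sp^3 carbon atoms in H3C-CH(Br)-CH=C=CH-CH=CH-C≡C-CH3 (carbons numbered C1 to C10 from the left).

C1: sp3 ✓
C2: sp3 ✓
C3: sp2
C4: sp
C5: sp2
C6: sp2
C7: sp2
C8: sp
C9: sp
C10: sp3 ✓
C1, C2, C10 → 3 sp3 carbons.

3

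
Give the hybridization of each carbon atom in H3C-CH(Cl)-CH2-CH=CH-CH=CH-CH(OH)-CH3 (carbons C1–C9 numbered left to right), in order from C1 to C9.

C1 sp3, C2 sp3, C3 sp3, C4 sp2, C5 sp2, C6 sp2, C7 sp2, C8 sp3, C9 sp3

C1 — 4 σ bonds. Steric number 4, so sp3.
C2 has 4 σ bonds: steric number 4 → sp3.
C3 carries 4 σ bonds, giving a steric number of 4, so it is sp3.
C4: 3 σ bonds, plus one π bond; 3 regions of electron density → sp2.
C5: 3 σ bonds, plus one π bond — 3 electron domains, sp2.
C6 (3 σ bonds, plus one π bond) has steric number 3: sp2.
C7: 3 σ bonds, plus one π bond; 3 regions of electron density → sp2.
C8: 4 σ bonds; 4 regions of electron density → sp3.
C9 is sp3: 4 σ bonds, 4 electron-density regions.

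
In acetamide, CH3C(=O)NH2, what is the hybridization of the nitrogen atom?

The nitrogen lone pair is delocalised into the carbonyl π system (amide resonance), so N is planar sp2 rather than the sp3 a naive steric count of 4 would suggest.

sp^2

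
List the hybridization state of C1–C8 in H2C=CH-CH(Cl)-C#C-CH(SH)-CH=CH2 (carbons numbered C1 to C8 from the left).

C1 sp2, C2 sp2, C3 sp3, C4 sp, C5 sp, C6 sp3, C7 sp2, C8 sp2

C1 carries 3 σ bonds, plus one π bond, giving a steric number of 3, so it is sp2.
C2 is sp2: 3 σ bonds, plus one π bond, 3 electron-density regions.
C3: 4 σ bonds — 4 electron domains, sp3.
C4 has 2 σ bonds, plus two π bonds: steric number 2 → sp.
C5: 2 σ bonds, plus two π bonds — 2 electron domains, sp.
C6 has 4 σ bonds: steric number 4 → sp3.
C7 carries 3 σ bonds, plus one π bond, giving a steric number of 3, so it is sp2.
C8 — 3 σ bonds, plus one π bond. Steric number 3, so sp2.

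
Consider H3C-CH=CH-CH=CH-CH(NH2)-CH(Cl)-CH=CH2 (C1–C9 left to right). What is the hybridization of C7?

C7 — 4 σ bonds. Steric number 4, so sp3.

sp³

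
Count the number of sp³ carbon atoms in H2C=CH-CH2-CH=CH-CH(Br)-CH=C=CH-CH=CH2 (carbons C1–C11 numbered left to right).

2

C1: sp2
C2: sp2
C3: sp3 ✓
C4: sp2
C5: sp2
C6: sp3 ✓
C7: sp2
C8: sp
C9: sp2
C10: sp2
C11: sp2
C3, C6 → 2 sp3 carbons.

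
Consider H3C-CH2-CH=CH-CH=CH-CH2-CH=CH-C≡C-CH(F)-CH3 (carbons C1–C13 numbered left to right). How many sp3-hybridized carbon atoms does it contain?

5

C1: sp3 ✓
C2: sp3 ✓
C3: sp2
C4: sp2
C5: sp2
C6: sp2
C7: sp3 ✓
C8: sp2
C9: sp2
C10: sp
C11: sp
C12: sp3 ✓
C13: sp3 ✓
C1, C2, C7, C12, C13 → 5 sp3 carbons.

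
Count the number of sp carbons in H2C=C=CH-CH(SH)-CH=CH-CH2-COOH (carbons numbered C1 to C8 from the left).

1

C1: sp2
C2: sp ✓
C3: sp2
C4: sp3
C5: sp2
C6: sp2
C7: sp3
C8: sp2
C2 → 1 sp carbon.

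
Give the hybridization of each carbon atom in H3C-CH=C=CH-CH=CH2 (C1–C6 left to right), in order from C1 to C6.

C1 carries 4 σ bonds, giving a steric number of 4, so it is sp3.
C2 (3 σ bonds, plus one π bond) has steric number 3: sp2.
C3 (2 σ bonds, plus two π bonds) has steric number 2: sp.
C4 carries 3 σ bonds, plus one π bond, giving a steric number of 3, so it is sp2.
C5 carries 3 σ bonds, plus one π bond, giving a steric number of 3, so it is sp2.
C6: 3 σ bonds, plus one π bond; 3 regions of electron density → sp2.

C1 sp3, C2 sp2, C3 sp, C4 sp2, C5 sp2, C6 sp2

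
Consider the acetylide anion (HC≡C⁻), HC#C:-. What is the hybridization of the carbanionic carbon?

One σ bond + one lone pair = steric number 2 → sp.

sp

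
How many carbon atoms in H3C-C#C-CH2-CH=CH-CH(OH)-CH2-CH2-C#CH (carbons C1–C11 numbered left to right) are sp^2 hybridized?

2

C1: sp3
C2: sp
C3: sp
C4: sp3
C5: sp2 ✓
C6: sp2 ✓
C7: sp3
C8: sp3
C9: sp3
C10: sp
C11: sp
C5, C6 → 2 sp2 carbons.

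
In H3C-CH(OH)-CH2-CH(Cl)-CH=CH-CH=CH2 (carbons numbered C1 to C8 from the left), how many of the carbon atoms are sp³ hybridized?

4

C1: sp3 ✓
C2: sp3 ✓
C3: sp3 ✓
C4: sp3 ✓
C5: sp2
C6: sp2
C7: sp2
C8: sp2
C1, C2, C3, C4 → 4 sp3 carbons.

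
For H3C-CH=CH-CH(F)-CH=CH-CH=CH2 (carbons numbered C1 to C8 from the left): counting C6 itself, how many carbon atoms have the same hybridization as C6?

6

C6 is sp2 (one π bond).
C1: sp3
C2: sp2 ✓
C3: sp2 ✓
C4: sp3
C5: sp2 ✓
C6: sp2 ✓
C7: sp2 ✓
C8: sp2 ✓
6 carbons are sp2.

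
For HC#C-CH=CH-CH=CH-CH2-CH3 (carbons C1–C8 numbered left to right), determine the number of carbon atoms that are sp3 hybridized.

2

C1: sp
C2: sp
C3: sp2
C4: sp2
C5: sp2
C6: sp2
C7: sp3 ✓
C8: sp3 ✓
C7, C8 → 2 sp3 carbons.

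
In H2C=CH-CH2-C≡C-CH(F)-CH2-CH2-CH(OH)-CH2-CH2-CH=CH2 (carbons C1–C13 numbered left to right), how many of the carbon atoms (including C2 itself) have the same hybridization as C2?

4

C2 is sp2 (one π bond).
C1: sp2 ✓
C2: sp2 ✓
C3: sp3
C4: sp
C5: sp
C6: sp3
C7: sp3
C8: sp3
C9: sp3
C10: sp3
C11: sp3
C12: sp2 ✓
C13: sp2 ✓
4 carbons are sp2.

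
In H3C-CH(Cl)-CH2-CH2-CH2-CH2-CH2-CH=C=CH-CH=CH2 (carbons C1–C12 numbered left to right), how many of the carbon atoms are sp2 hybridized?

C1: sp3
C2: sp3
C3: sp3
C4: sp3
C5: sp3
C6: sp3
C7: sp3
C8: sp2 ✓
C9: sp
C10: sp2 ✓
C11: sp2 ✓
C12: sp2 ✓
C8, C10, C11, C12 → 4 sp2 carbons.

4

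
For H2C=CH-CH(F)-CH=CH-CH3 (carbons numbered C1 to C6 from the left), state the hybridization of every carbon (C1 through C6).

C1 sp2, C2 sp2, C3 sp3, C4 sp2, C5 sp2, C6 sp3

C1: 3 σ bonds, plus one π bond — 3 electron domains, sp2.
C2 is sp2: 3 σ bonds, plus one π bond, 3 electron-density regions.
C3 is sp3: 4 σ bonds, 4 electron-density regions.
C4 is sp2: 3 σ bonds, plus one π bond, 3 electron-density regions.
C5 — 3 σ bonds, plus one π bond. Steric number 3, so sp2.
C6 — 4 σ bonds. Steric number 4, so sp3.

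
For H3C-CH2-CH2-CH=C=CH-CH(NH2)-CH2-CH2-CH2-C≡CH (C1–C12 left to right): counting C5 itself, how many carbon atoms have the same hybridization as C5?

C5 is sp (two π bonds).
C1: sp3
C2: sp3
C3: sp3
C4: sp2
C5: sp ✓
C6: sp2
C7: sp3
C8: sp3
C9: sp3
C10: sp3
C11: sp ✓
C12: sp ✓
3 carbons are sp.

3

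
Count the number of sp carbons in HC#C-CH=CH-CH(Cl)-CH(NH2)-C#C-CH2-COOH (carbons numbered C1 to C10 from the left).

C1: sp ✓
C2: sp ✓
C3: sp2
C4: sp2
C5: sp3
C6: sp3
C7: sp ✓
C8: sp ✓
C9: sp3
C10: sp2
C1, C2, C7, C8 → 4 sp carbons.

4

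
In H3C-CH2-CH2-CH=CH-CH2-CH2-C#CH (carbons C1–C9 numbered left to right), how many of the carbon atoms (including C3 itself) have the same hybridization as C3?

5

C3 is sp3 (only σ bonds).
C1: sp3 ✓
C2: sp3 ✓
C3: sp3 ✓
C4: sp2
C5: sp2
C6: sp3 ✓
C7: sp3 ✓
C8: sp
C9: sp
5 carbons are sp3.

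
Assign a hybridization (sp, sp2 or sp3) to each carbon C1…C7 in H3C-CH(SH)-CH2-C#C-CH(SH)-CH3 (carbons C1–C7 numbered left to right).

C1 — 4 σ bonds. Steric number 4, so sp3.
C2 (4 σ bonds) has steric number 4: sp3.
C3: 4 σ bonds — 4 electron domains, sp3.
C4: 2 σ bonds, plus two π bonds — 2 electron domains, sp.
C5 has 2 σ bonds, plus two π bonds: steric number 2 → sp.
C6 is sp3: 4 σ bonds, 4 electron-density regions.
C7: 4 σ bonds — 4 electron domains, sp3.

C1 sp3, C2 sp3, C3 sp3, C4 sp, C5 sp, C6 sp3, C7 sp3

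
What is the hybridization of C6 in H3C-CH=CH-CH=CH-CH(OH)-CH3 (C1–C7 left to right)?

sp^3

C6: 4 σ bonds — 4 electron domains, sp3.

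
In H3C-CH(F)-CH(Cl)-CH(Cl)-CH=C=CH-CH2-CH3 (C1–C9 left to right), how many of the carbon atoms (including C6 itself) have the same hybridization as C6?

1

C6 is sp (two π bonds).
C1: sp3
C2: sp3
C3: sp3
C4: sp3
C5: sp2
C6: sp ✓
C7: sp2
C8: sp3
C9: sp3
1 carbon is sp.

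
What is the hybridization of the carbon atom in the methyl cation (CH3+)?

sp^2

Three σ bonds to H, empty p orbital → sp2, trigonal planar.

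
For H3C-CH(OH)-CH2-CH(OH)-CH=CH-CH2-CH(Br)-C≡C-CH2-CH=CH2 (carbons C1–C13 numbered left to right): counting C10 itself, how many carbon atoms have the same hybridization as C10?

2

C10 is sp (two π bonds).
C1: sp3
C2: sp3
C3: sp3
C4: sp3
C5: sp2
C6: sp2
C7: sp3
C8: sp3
C9: sp ✓
C10: sp ✓
C11: sp3
C12: sp2
C13: sp2
2 carbons are sp.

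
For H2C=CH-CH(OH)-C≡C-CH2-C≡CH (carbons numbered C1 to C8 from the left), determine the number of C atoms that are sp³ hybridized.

C1: sp2
C2: sp2
C3: sp3 ✓
C4: sp
C5: sp
C6: sp3 ✓
C7: sp
C8: sp
C3, C6 → 2 sp3 carbons.

2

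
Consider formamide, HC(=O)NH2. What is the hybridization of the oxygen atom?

The oxygen atom — 1 σ bond and 2 lone pairs, plus one π bond. Steric number 3, so sp2.

sp2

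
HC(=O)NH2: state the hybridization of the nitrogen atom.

Amide resonance delocalises the N lone pair; N is planar sp2.

sp^2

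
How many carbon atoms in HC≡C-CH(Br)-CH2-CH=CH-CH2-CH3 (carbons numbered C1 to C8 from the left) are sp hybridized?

C1: sp ✓
C2: sp ✓
C3: sp3
C4: sp3
C5: sp2
C6: sp2
C7: sp3
C8: sp3
C1, C2 → 2 sp carbons.

2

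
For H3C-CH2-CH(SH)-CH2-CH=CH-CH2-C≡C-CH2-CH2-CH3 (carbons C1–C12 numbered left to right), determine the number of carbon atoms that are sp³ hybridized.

C1: sp3 ✓
C2: sp3 ✓
C3: sp3 ✓
C4: sp3 ✓
C5: sp2
C6: sp2
C7: sp3 ✓
C8: sp
C9: sp
C10: sp3 ✓
C11: sp3 ✓
C12: sp3 ✓
C1, C2, C3, C4, C7, C10, C11, C12 → 8 sp3 carbons.

8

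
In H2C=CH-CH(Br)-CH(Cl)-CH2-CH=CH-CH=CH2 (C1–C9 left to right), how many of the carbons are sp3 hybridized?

C1: sp2
C2: sp2
C3: sp3 ✓
C4: sp3 ✓
C5: sp3 ✓
C6: sp2
C7: sp2
C8: sp2
C9: sp2
C3, C4, C5 → 3 sp3 carbons.

3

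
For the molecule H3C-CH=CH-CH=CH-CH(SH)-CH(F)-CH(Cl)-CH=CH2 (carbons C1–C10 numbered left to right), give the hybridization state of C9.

C9 carries 3 σ bonds, plus one π bond, giving a steric number of 3, so it is sp2.

sp²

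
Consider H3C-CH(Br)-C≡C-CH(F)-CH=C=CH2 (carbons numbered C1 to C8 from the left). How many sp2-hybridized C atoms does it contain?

C1: sp3
C2: sp3
C3: sp
C4: sp
C5: sp3
C6: sp2 ✓
C7: sp
C8: sp2 ✓
C6, C8 → 2 sp2 carbons.

2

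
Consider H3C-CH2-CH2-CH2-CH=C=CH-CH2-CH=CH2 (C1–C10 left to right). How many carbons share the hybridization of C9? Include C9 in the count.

C9 is sp2 (one π bond).
C1: sp3
C2: sp3
C3: sp3
C4: sp3
C5: sp2 ✓
C6: sp
C7: sp2 ✓
C8: sp3
C9: sp2 ✓
C10: sp2 ✓
4 carbons are sp2.

4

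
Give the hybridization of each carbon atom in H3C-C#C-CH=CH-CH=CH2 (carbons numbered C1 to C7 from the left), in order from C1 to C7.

C1 sp3, C2 sp, C3 sp, C4 sp2, C5 sp2, C6 sp2, C7 sp2

C1: 4 σ bonds; 4 regions of electron density → sp3.
C2 is sp: 2 σ bonds, plus two π bonds, 2 electron-density regions.
C3: 2 σ bonds, plus two π bonds — 2 electron domains, sp.
C4: 3 σ bonds, plus one π bond — 3 electron domains, sp2.
C5 — 3 σ bonds, plus one π bond. Steric number 3, so sp2.
C6 — 3 σ bonds, plus one π bond. Steric number 3, so sp2.
C7 carries 3 σ bonds, plus one π bond, giving a steric number of 3, so it is sp2.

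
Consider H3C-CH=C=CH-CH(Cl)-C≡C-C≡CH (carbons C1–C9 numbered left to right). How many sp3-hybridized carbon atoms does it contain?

C1: sp3 ✓
C2: sp2
C3: sp
C4: sp2
C5: sp3 ✓
C6: sp
C7: sp
C8: sp
C9: sp
C1, C5 → 2 sp3 carbons.

2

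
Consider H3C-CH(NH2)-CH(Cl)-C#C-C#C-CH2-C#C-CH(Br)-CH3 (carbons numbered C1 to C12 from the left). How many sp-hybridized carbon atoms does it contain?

C1: sp3
C2: sp3
C3: sp3
C4: sp ✓
C5: sp ✓
C6: sp ✓
C7: sp ✓
C8: sp3
C9: sp ✓
C10: sp ✓
C11: sp3
C12: sp3
C4, C5, C6, C7, C9, C10 → 6 sp carbons.

6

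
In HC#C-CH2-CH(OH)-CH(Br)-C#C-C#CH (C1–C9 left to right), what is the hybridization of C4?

sp^3

C4: 4 σ bonds; 4 regions of electron density → sp3.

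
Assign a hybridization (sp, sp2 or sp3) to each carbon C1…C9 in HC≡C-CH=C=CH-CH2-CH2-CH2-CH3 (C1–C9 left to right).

C1: 2 σ bonds, plus two π bonds — 2 electron domains, sp.
C2 carries 2 σ bonds, plus two π bonds, giving a steric number of 2, so it is sp.
C3: 3 σ bonds, plus one π bond; 3 regions of electron density → sp2.
C4 — 2 σ bonds, plus two π bonds. Steric number 2, so sp.
C5 carries 3 σ bonds, plus one π bond, giving a steric number of 3, so it is sp2.
C6: 4 σ bonds — 4 electron domains, sp3.
C7 is sp3: 4 σ bonds, 4 electron-density regions.
C8 has 4 σ bonds: steric number 4 → sp3.
C9: 4 σ bonds — 4 electron domains, sp3.

C1 sp, C2 sp, C3 sp2, C4 sp, C5 sp2, C6 sp3, C7 sp3, C8 sp3, C9 sp3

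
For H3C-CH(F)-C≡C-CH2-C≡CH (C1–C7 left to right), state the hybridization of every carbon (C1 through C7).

C1 carries 4 σ bonds, giving a steric number of 4, so it is sp3.
C2 is sp3: 4 σ bonds, 4 electron-density regions.
C3 has 2 σ bonds, plus two π bonds: steric number 2 → sp.
C4 (2 σ bonds, plus two π bonds) has steric number 2: sp.
C5 — 4 σ bonds. Steric number 4, so sp3.
C6: 2 σ bonds, plus two π bonds; 2 regions of electron density → sp.
C7: 2 σ bonds, plus two π bonds; 2 regions of electron density → sp.

C1 sp3, C2 sp3, C3 sp, C4 sp, C5 sp3, C6 sp, C7 sp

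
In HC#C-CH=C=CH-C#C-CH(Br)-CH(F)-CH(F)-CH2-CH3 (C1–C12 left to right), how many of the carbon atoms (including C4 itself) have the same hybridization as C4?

C4 is sp (two π bonds).
C1: sp ✓
C2: sp ✓
C3: sp2
C4: sp ✓
C5: sp2
C6: sp ✓
C7: sp ✓
C8: sp3
C9: sp3
C10: sp3
C11: sp3
C12: sp3
5 carbons are sp.

5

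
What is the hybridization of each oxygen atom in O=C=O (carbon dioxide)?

One σ bond + two lone pairs = steric number 3 → sp2.

sp^2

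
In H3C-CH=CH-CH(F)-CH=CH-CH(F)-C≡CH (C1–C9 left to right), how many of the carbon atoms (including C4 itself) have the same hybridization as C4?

C4 is sp3 (only σ bonds).
C1: sp3 ✓
C2: sp2
C3: sp2
C4: sp3 ✓
C5: sp2
C6: sp2
C7: sp3 ✓
C8: sp
C9: sp
3 carbons are sp3.

3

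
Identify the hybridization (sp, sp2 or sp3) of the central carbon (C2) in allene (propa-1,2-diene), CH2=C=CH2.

Two σ bonds and two π bonds (one to each neighbour) → sp.

sp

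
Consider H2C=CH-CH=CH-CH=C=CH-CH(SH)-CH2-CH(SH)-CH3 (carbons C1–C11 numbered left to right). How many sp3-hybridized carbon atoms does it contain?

4

C1: sp2
C2: sp2
C3: sp2
C4: sp2
C5: sp2
C6: sp
C7: sp2
C8: sp3 ✓
C9: sp3 ✓
C10: sp3 ✓
C11: sp3 ✓
C8, C9, C10, C11 → 4 sp3 carbons.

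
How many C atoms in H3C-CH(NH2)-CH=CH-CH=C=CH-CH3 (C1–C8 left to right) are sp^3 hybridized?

C1: sp3 ✓
C2: sp3 ✓
C3: sp2
C4: sp2
C5: sp2
C6: sp
C7: sp2
C8: sp3 ✓
C1, C2, C8 → 3 sp3 carbons.

3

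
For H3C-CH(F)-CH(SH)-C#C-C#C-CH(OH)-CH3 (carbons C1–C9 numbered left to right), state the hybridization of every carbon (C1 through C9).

C1 sp3, C2 sp3, C3 sp3, C4 sp, C5 sp, C6 sp, C7 sp, C8 sp3, C9 sp3

C1 (4 σ bonds) has steric number 4: sp3.
C2 carries 4 σ bonds, giving a steric number of 4, so it is sp3.
C3 carries 4 σ bonds, giving a steric number of 4, so it is sp3.
C4: 2 σ bonds, plus two π bonds — 2 electron domains, sp.
C5 — 2 σ bonds, plus two π bonds. Steric number 2, so sp.
C6: 2 σ bonds, plus two π bonds — 2 electron domains, sp.
C7 has 2 σ bonds, plus two π bonds: steric number 2 → sp.
C8: 4 σ bonds; 4 regions of electron density → sp3.
C9 (4 σ bonds) has steric number 4: sp3.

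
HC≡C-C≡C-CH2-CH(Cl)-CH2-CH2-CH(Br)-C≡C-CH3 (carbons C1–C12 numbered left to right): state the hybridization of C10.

C10 has 2 σ bonds, plus two π bonds: steric number 2 → sp.

sp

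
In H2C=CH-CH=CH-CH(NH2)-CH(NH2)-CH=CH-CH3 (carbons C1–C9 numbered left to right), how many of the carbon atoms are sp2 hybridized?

C1: sp2 ✓
C2: sp2 ✓
C3: sp2 ✓
C4: sp2 ✓
C5: sp3
C6: sp3
C7: sp2 ✓
C8: sp2 ✓
C9: sp3
C1, C2, C3, C4, C7, C8 → 6 sp2 carbons.

6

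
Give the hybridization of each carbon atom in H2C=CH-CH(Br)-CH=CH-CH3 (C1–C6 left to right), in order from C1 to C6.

C1 sp2, C2 sp2, C3 sp3, C4 sp2, C5 sp2, C6 sp3

C1 has 3 σ bonds, plus one π bond: steric number 3 → sp2.
C2 has 3 σ bonds, plus one π bond: steric number 3 → sp2.
C3 carries 4 σ bonds, giving a steric number of 4, so it is sp3.
C4: 3 σ bonds, plus one π bond; 3 regions of electron density → sp2.
C5 has 3 σ bonds, plus one π bond: steric number 3 → sp2.
C6 is sp3: 4 σ bonds, 4 electron-density regions.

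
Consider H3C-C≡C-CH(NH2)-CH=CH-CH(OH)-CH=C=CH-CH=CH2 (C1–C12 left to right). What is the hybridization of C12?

C12: 3 σ bonds, plus one π bond; 3 regions of electron density → sp2.

sp²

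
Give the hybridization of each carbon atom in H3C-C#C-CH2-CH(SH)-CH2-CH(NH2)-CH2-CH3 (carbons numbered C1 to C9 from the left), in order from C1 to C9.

C1 — 4 σ bonds. Steric number 4, so sp3.
C2 has 2 σ bonds, plus two π bonds: steric number 2 → sp.
C3 carries 2 σ bonds, plus two π bonds, giving a steric number of 2, so it is sp.
C4: 4 σ bonds; 4 regions of electron density → sp3.
C5 — 4 σ bonds. Steric number 4, so sp3.
C6 (4 σ bonds) has steric number 4: sp3.
C7: 4 σ bonds — 4 electron domains, sp3.
C8 — 4 σ bonds. Steric number 4, so sp3.
C9 is sp3: 4 σ bonds, 4 electron-density regions.

C1 sp3, C2 sp, C3 sp, C4 sp3, C5 sp3, C6 sp3, C7 sp3, C8 sp3, C9 sp3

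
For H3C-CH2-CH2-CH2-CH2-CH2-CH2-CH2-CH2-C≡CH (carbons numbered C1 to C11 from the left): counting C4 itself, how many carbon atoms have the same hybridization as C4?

9

C4 is sp3 (only σ bonds).
C1: sp3 ✓
C2: sp3 ✓
C3: sp3 ✓
C4: sp3 ✓
C5: sp3 ✓
C6: sp3 ✓
C7: sp3 ✓
C8: sp3 ✓
C9: sp3 ✓
C10: sp
C11: sp
9 carbons are sp3.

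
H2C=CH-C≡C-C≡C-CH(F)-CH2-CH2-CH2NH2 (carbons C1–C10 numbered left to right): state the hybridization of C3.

sp

C3: 2 σ bonds, plus two π bonds; 2 regions of electron density → sp.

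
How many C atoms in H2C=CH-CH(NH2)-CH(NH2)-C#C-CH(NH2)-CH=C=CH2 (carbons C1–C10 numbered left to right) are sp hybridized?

3

C1: sp2
C2: sp2
C3: sp3
C4: sp3
C5: sp ✓
C6: sp ✓
C7: sp3
C8: sp2
C9: sp ✓
C10: sp2
C5, C6, C9 → 3 sp carbons.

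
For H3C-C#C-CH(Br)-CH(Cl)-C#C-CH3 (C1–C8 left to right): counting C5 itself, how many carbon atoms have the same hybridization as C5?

4

C5 is sp3 (only σ bonds).
C1: sp3 ✓
C2: sp
C3: sp
C4: sp3 ✓
C5: sp3 ✓
C6: sp
C7: sp
C8: sp3 ✓
4 carbons are sp3.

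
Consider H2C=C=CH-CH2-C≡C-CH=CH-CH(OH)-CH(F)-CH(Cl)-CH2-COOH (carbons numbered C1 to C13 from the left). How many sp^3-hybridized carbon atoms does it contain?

C1: sp2
C2: sp
C3: sp2
C4: sp3 ✓
C5: sp
C6: sp
C7: sp2
C8: sp2
C9: sp3 ✓
C10: sp3 ✓
C11: sp3 ✓
C12: sp3 ✓
C13: sp2
C4, C9, C10, C11, C12 → 5 sp3 carbons.

5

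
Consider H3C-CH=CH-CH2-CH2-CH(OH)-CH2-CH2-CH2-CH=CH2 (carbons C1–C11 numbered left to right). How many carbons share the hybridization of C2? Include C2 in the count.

C2 is sp2 (one π bond).
C1: sp3
C2: sp2 ✓
C3: sp2 ✓
C4: sp3
C5: sp3
C6: sp3
C7: sp3
C8: sp3
C9: sp3
C10: sp2 ✓
C11: sp2 ✓
4 carbons are sp2.

4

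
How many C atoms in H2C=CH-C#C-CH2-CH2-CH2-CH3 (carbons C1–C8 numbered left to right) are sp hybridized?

C1: sp2
C2: sp2
C3: sp ✓
C4: sp ✓
C5: sp3
C6: sp3
C7: sp3
C8: sp3
C3, C4 → 2 sp carbons.

2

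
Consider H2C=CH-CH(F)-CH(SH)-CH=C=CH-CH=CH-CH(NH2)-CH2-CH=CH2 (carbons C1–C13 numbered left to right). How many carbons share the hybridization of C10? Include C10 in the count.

4

C10 is sp3 (only σ bonds).
C1: sp2
C2: sp2
C3: sp3 ✓
C4: sp3 ✓
C5: sp2
C6: sp
C7: sp2
C8: sp2
C9: sp2
C10: sp3 ✓
C11: sp3 ✓
C12: sp2
C13: sp2
4 carbons are sp3.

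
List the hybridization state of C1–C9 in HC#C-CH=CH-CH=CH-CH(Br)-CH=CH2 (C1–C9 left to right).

C1 (2 σ bonds, plus two π bonds) has steric number 2: sp.
C2 — 2 σ bonds, plus two π bonds. Steric number 2, so sp.
C3 is sp2: 3 σ bonds, plus one π bond, 3 electron-density regions.
C4 carries 3 σ bonds, plus one π bond, giving a steric number of 3, so it is sp2.
C5: 3 σ bonds, plus one π bond — 3 electron domains, sp2.
C6: 3 σ bonds, plus one π bond — 3 electron domains, sp2.
C7 is sp3: 4 σ bonds, 4 electron-density regions.
C8: 3 σ bonds, plus one π bond — 3 electron domains, sp2.
C9: 3 σ bonds, plus one π bond — 3 electron domains, sp2.

C1 sp, C2 sp, C3 sp2, C4 sp2, C5 sp2, C6 sp2, C7 sp3, C8 sp2, C9 sp2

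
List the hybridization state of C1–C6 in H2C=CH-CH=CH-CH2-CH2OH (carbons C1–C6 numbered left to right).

C1 is sp2: 3 σ bonds, plus one π bond, 3 electron-density regions.
C2 (3 σ bonds, plus one π bond) has steric number 3: sp2.
C3: 3 σ bonds, plus one π bond; 3 regions of electron density → sp2.
C4 — 3 σ bonds, plus one π bond. Steric number 3, so sp2.
C5 is sp3: 4 σ bonds, 4 electron-density regions.
C6 has 4 σ bonds: steric number 4 → sp3.

C1 sp2, C2 sp2, C3 sp2, C4 sp2, C5 sp3, C6 sp3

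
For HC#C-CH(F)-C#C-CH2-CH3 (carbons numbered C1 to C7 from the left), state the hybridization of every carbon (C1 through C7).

C1 sp, C2 sp, C3 sp3, C4 sp, C5 sp, C6 sp3, C7 sp3

C1 (2 σ bonds, plus two π bonds) has steric number 2: sp.
C2 carries 2 σ bonds, plus two π bonds, giving a steric number of 2, so it is sp.
C3 has 4 σ bonds: steric number 4 → sp3.
C4 carries 2 σ bonds, plus two π bonds, giving a steric number of 2, so it is sp.
C5 — 2 σ bonds, plus two π bonds. Steric number 2, so sp.
C6 — 4 σ bonds. Steric number 4, so sp3.
C7 carries 4 σ bonds, giving a steric number of 4, so it is sp3.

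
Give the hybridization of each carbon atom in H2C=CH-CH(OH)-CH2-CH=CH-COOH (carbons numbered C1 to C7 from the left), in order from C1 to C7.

C1 has 3 σ bonds, plus one π bond: steric number 3 → sp2.
C2: 3 σ bonds, plus one π bond — 3 electron domains, sp2.
C3 — 4 σ bonds. Steric number 4, so sp3.
C4 has 4 σ bonds: steric number 4 → sp3.
C5 — 3 σ bonds, plus one π bond. Steric number 3, so sp2.
C6: 3 σ bonds, plus one π bond; 3 regions of electron density → sp2.
C7: 3 σ bonds, plus one π bond; 3 regions of electron density → sp2.

C1 sp2, C2 sp2, C3 sp3, C4 sp3, C5 sp2, C6 sp2, C7 sp2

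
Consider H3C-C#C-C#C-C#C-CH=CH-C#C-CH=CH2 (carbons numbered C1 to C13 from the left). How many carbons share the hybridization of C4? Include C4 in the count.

8

C4 is sp (two π bonds).
C1: sp3
C2: sp ✓
C3: sp ✓
C4: sp ✓
C5: sp ✓
C6: sp ✓
C7: sp ✓
C8: sp2
C9: sp2
C10: sp ✓
C11: sp ✓
C12: sp2
C13: sp2
8 carbons are sp.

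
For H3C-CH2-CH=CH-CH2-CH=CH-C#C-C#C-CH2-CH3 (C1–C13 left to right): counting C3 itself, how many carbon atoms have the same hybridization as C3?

4

C3 is sp2 (one π bond).
C1: sp3
C2: sp3
C3: sp2 ✓
C4: sp2 ✓
C5: sp3
C6: sp2 ✓
C7: sp2 ✓
C8: sp
C9: sp
C10: sp
C11: sp
C12: sp3
C13: sp3
4 carbons are sp2.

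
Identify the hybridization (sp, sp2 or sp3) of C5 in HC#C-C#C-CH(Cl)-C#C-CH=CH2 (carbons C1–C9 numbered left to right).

C5 has 4 σ bonds: steric number 4 → sp3.

sp³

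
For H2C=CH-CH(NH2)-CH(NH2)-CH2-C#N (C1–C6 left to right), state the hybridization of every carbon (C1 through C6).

C1 (3 σ bonds, plus one π bond) has steric number 3: sp2.
C2: 3 σ bonds, plus one π bond — 3 electron domains, sp2.
C3: 4 σ bonds; 4 regions of electron density → sp3.
C4 carries 4 σ bonds, giving a steric number of 4, so it is sp3.
C5 — 4 σ bonds. Steric number 4, so sp3.
C6 — 2 σ bonds, plus two π bonds. Steric number 2, so sp.

C1 sp2, C2 sp2, C3 sp3, C4 sp3, C5 sp3, C6 sp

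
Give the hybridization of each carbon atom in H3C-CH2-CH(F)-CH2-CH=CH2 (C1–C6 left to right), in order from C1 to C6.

C1: 4 σ bonds; 4 regions of electron density → sp3.
C2 is sp3: 4 σ bonds, 4 electron-density regions.
C3 carries 4 σ bonds, giving a steric number of 4, so it is sp3.
C4 is sp3: 4 σ bonds, 4 electron-density regions.
C5: 3 σ bonds, plus one π bond — 3 electron domains, sp2.
C6: 3 σ bonds, plus one π bond; 3 regions of electron density → sp2.

C1 sp3, C2 sp3, C3 sp3, C4 sp3, C5 sp2, C6 sp2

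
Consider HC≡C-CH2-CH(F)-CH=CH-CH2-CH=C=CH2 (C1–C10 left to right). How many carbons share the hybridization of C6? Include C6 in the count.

4

C6 is sp2 (one π bond).
C1: sp
C2: sp
C3: sp3
C4: sp3
C5: sp2 ✓
C6: sp2 ✓
C7: sp3
C8: sp2 ✓
C9: sp
C10: sp2 ✓
4 carbons are sp2.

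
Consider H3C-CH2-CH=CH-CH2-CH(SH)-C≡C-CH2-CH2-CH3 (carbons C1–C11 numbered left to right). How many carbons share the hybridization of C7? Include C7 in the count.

C7 is sp (two π bonds).
C1: sp3
C2: sp3
C3: sp2
C4: sp2
C5: sp3
C6: sp3
C7: sp ✓
C8: sp ✓
C9: sp3
C10: sp3
C11: sp3
2 carbons are sp.

2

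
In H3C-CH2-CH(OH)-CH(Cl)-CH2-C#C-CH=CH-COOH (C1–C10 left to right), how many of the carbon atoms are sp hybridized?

2

C1: sp3
C2: sp3
C3: sp3
C4: sp3
C5: sp3
C6: sp ✓
C7: sp ✓
C8: sp2
C9: sp2
C10: sp2
C6, C7 → 2 sp carbons.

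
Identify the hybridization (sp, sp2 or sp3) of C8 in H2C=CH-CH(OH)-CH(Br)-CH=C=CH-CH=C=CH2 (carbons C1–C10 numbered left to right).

C8 carries 3 σ bonds, plus one π bond, giving a steric number of 3, so it is sp2.

sp²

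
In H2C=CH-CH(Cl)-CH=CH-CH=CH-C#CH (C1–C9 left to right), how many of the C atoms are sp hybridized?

2

C1: sp2
C2: sp2
C3: sp3
C4: sp2
C5: sp2
C6: sp2
C7: sp2
C8: sp ✓
C9: sp ✓
C8, C9 → 2 sp carbons.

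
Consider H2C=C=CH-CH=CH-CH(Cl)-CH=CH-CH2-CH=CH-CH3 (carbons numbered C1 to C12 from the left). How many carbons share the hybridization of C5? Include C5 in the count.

C5 is sp2 (one π bond).
C1: sp2 ✓
C2: sp
C3: sp2 ✓
C4: sp2 ✓
C5: sp2 ✓
C6: sp3
C7: sp2 ✓
C8: sp2 ✓
C9: sp3
C10: sp2 ✓
C11: sp2 ✓
C12: sp3
8 carbons are sp2.

8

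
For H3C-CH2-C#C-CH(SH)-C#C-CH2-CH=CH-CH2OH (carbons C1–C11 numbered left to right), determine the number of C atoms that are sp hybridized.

C1: sp3
C2: sp3
C3: sp ✓
C4: sp ✓
C5: sp3
C6: sp ✓
C7: sp ✓
C8: sp3
C9: sp2
C10: sp2
C11: sp3
C3, C4, C6, C7 → 4 sp carbons.

4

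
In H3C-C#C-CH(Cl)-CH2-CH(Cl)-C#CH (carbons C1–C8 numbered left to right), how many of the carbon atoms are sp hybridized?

C1: sp3
C2: sp ✓
C3: sp ✓
C4: sp3
C5: sp3
C6: sp3
C7: sp ✓
C8: sp ✓
C2, C3, C7, C8 → 4 sp carbons.

4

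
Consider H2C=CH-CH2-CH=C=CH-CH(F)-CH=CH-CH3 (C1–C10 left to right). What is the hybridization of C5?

C5: 2 σ bonds, plus two π bonds — 2 electron domains, sp.

sp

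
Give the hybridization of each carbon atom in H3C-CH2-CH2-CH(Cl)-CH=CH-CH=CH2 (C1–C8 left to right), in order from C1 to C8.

C1 has 4 σ bonds: steric number 4 → sp3.
C2: 4 σ bonds; 4 regions of electron density → sp3.
C3 has 4 σ bonds: steric number 4 → sp3.
C4 has 4 σ bonds: steric number 4 → sp3.
C5 — 3 σ bonds, plus one π bond. Steric number 3, so sp2.
C6: 3 σ bonds, plus one π bond — 3 electron domains, sp2.
C7 has 3 σ bonds, plus one π bond: steric number 3 → sp2.
C8 carries 3 σ bonds, plus one π bond, giving a steric number of 3, so it is sp2.

C1 sp3, C2 sp3, C3 sp3, C4 sp3, C5 sp2, C6 sp2, C7 sp2, C8 sp2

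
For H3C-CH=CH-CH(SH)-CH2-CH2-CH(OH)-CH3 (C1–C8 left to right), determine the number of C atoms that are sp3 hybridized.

6

C1: sp3 ✓
C2: sp2
C3: sp2
C4: sp3 ✓
C5: sp3 ✓
C6: sp3 ✓
C7: sp3 ✓
C8: sp3 ✓
C1, C4, C5, C6, C7, C8 → 6 sp3 carbons.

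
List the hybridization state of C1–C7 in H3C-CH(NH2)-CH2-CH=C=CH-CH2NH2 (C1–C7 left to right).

C1 (4 σ bonds) has steric number 4: sp3.
C2 (4 σ bonds) has steric number 4: sp3.
C3 (4 σ bonds) has steric number 4: sp3.
C4: 3 σ bonds, plus one π bond; 3 regions of electron density → sp2.
C5 — 2 σ bonds, plus two π bonds. Steric number 2, so sp.
C6 is sp2: 3 σ bonds, plus one π bond, 3 electron-density regions.
C7 — 4 σ bonds. Steric number 4, so sp3.

C1 sp3, C2 sp3, C3 sp3, C4 sp2, C5 sp, C6 sp2, C7 sp3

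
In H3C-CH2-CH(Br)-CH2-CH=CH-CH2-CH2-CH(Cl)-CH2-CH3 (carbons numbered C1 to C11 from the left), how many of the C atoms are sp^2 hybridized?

C1: sp3
C2: sp3
C3: sp3
C4: sp3
C5: sp2 ✓
C6: sp2 ✓
C7: sp3
C8: sp3
C9: sp3
C10: sp3
C11: sp3
C5, C6 → 2 sp2 carbons.

2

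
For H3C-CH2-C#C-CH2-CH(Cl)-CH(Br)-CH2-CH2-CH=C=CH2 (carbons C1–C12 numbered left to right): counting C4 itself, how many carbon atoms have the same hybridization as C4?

3

C4 is sp (two π bonds).
C1: sp3
C2: sp3
C3: sp ✓
C4: sp ✓
C5: sp3
C6: sp3
C7: sp3
C8: sp3
C9: sp3
C10: sp2
C11: sp ✓
C12: sp2
3 carbons are sp.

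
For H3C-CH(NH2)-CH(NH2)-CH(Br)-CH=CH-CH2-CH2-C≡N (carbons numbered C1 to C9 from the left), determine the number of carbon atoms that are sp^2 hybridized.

2

C1: sp3
C2: sp3
C3: sp3
C4: sp3
C5: sp2 ✓
C6: sp2 ✓
C7: sp3
C8: sp3
C9: sp
C5, C6 → 2 sp2 carbons.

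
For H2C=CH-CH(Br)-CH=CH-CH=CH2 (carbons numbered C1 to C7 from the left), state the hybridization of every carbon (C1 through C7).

C1: 3 σ bonds, plus one π bond — 3 electron domains, sp2.
C2 (3 σ bonds, plus one π bond) has steric number 3: sp2.
C3 — 4 σ bonds. Steric number 4, so sp3.
C4 carries 3 σ bonds, plus one π bond, giving a steric number of 3, so it is sp2.
C5 is sp2: 3 σ bonds, plus one π bond, 3 electron-density regions.
C6 — 3 σ bonds, plus one π bond. Steric number 3, so sp2.
C7 — 3 σ bonds, plus one π bond. Steric number 3, so sp2.

C1 sp2, C2 sp2, C3 sp3, C4 sp2, C5 sp2, C6 sp2, C7 sp2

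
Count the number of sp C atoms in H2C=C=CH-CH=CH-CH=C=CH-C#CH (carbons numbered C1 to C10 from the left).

C1: sp2
C2: sp ✓
C3: sp2
C4: sp2
C5: sp2
C6: sp2
C7: sp ✓
C8: sp2
C9: sp ✓
C10: sp ✓
C2, C7, C9, C10 → 4 sp carbons.

4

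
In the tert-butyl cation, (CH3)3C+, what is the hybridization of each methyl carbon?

Each methyl carbon: 4 σ bonds; 4 regions of electron density → sp3.

sp³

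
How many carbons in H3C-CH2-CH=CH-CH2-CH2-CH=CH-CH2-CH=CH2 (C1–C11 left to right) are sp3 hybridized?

5

C1: sp3 ✓
C2: sp3 ✓
C3: sp2
C4: sp2
C5: sp3 ✓
C6: sp3 ✓
C7: sp2
C8: sp2
C9: sp3 ✓
C10: sp2
C11: sp2
C1, C2, C5, C6, C9 → 5 sp3 carbons.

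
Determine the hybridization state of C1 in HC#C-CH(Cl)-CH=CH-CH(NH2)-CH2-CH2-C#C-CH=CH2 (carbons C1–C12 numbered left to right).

C1 is sp: 2 σ bonds, plus two π bonds, 2 electron-density regions.

sp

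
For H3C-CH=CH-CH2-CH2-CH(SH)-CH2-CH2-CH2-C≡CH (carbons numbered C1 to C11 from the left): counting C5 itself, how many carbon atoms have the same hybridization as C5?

C5 is sp3 (only σ bonds).
C1: sp3 ✓
C2: sp2
C3: sp2
C4: sp3 ✓
C5: sp3 ✓
C6: sp3 ✓
C7: sp3 ✓
C8: sp3 ✓
C9: sp3 ✓
C10: sp
C11: sp
7 carbons are sp3.

7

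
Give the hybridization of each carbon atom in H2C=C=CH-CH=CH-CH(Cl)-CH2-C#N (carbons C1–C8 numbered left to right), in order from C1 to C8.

C1: 3 σ bonds, plus one π bond — 3 electron domains, sp2.
C2 (2 σ bonds, plus two π bonds) has steric number 2: sp.
C3: 3 σ bonds, plus one π bond — 3 electron domains, sp2.
C4: 3 σ bonds, plus one π bond; 3 regions of electron density → sp2.
C5 has 3 σ bonds, plus one π bond: steric number 3 → sp2.
C6 carries 4 σ bonds, giving a steric number of 4, so it is sp3.
C7 has 4 σ bonds: steric number 4 → sp3.
C8 (2 σ bonds, plus two π bonds) has steric number 2: sp.

C1 sp2, C2 sp, C3 sp2, C4 sp2, C5 sp2, C6 sp3, C7 sp3, C8 sp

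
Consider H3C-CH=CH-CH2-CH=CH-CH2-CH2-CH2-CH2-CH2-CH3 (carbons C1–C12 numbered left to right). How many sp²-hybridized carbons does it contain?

C1: sp3
C2: sp2 ✓
C3: sp2 ✓
C4: sp3
C5: sp2 ✓
C6: sp2 ✓
C7: sp3
C8: sp3
C9: sp3
C10: sp3
C11: sp3
C12: sp3
C2, C3, C5, C6 → 4 sp2 carbons.

4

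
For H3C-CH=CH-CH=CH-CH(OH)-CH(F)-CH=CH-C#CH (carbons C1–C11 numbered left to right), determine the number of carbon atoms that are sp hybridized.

C1: sp3
C2: sp2
C3: sp2
C4: sp2
C5: sp2
C6: sp3
C7: sp3
C8: sp2
C9: sp2
C10: sp ✓
C11: sp ✓
C10, C11 → 2 sp carbons.

2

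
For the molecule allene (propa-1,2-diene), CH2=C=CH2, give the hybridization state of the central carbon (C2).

sp

Two σ bonds and two π bonds (one to each neighbour) → sp.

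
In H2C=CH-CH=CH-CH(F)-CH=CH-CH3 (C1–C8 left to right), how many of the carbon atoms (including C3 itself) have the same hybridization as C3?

C3 is sp2 (one π bond).
C1: sp2 ✓
C2: sp2 ✓
C3: sp2 ✓
C4: sp2 ✓
C5: sp3
C6: sp2 ✓
C7: sp2 ✓
C8: sp3
6 carbons are sp2.

6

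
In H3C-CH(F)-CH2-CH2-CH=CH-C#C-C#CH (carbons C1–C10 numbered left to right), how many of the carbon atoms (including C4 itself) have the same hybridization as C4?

4

C4 is sp3 (only σ bonds).
C1: sp3 ✓
C2: sp3 ✓
C3: sp3 ✓
C4: sp3 ✓
C5: sp2
C6: sp2
C7: sp
C8: sp
C9: sp
C10: sp
4 carbons are sp3.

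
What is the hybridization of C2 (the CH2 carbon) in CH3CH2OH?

C2 (the CH2 carbon) carries 4 σ bonds, giving a steric number of 4, so it is sp3.

sp^3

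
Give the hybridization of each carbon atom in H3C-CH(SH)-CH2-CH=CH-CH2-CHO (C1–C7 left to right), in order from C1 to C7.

C1 sp3, C2 sp3, C3 sp3, C4 sp2, C5 sp2, C6 sp3, C7 sp2

C1 — 4 σ bonds. Steric number 4, so sp3.
C2: 4 σ bonds — 4 electron domains, sp3.
C3: 4 σ bonds — 4 electron domains, sp3.
C4 has 3 σ bonds, plus one π bond: steric number 3 → sp2.
C5: 3 σ bonds, plus one π bond — 3 electron domains, sp2.
C6 (4 σ bonds) has steric number 4: sp3.
C7 is sp2: 3 σ bonds, plus one π bond, 3 electron-density regions.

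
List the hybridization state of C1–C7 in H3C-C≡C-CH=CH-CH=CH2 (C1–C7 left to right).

C1 is sp3: 4 σ bonds, 4 electron-density regions.
C2 carries 2 σ bonds, plus two π bonds, giving a steric number of 2, so it is sp.
C3 — 2 σ bonds, plus two π bonds. Steric number 2, so sp.
C4 — 3 σ bonds, plus one π bond. Steric number 3, so sp2.
C5 has 3 σ bonds, plus one π bond: steric number 3 → sp2.
C6 (3 σ bonds, plus one π bond) has steric number 3: sp2.
C7 has 3 σ bonds, plus one π bond: steric number 3 → sp2.

C1 sp3, C2 sp, C3 sp, C4 sp2, C5 sp2, C6 sp2, C7 sp2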